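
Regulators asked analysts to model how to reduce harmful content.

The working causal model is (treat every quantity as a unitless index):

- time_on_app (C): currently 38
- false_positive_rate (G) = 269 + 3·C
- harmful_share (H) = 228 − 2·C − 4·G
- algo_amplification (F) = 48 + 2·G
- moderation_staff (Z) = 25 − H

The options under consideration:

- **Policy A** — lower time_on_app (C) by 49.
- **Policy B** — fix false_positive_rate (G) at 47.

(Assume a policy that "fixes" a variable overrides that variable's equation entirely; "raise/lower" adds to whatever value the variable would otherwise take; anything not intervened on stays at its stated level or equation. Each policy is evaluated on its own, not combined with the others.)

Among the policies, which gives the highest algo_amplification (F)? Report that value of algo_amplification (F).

Policy A (C − 49):
  C = 38 − 49 = -11
  G = 269 + 3·(-11) = 236
  F = 48 + 2·236 = 520
Policy B (G := 47):
  C = 38
  G = 47
  F = 48 + 2·47 = 142
Comparing — Policy A: F=520, Policy B: F=142. Highest is 520 (Policy A).

520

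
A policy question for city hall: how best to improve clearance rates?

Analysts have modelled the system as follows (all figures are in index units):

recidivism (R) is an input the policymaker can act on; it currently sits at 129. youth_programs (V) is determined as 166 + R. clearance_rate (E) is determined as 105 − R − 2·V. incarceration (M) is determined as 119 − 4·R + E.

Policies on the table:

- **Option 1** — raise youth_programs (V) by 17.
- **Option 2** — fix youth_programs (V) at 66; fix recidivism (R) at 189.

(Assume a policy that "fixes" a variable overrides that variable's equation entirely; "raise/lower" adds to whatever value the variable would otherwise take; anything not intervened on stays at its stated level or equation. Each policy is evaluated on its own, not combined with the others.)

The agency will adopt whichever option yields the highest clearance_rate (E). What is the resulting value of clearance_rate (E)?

-216

Option 1 (V + 17):
  R = 129
  V = 166 + 129 (+17 from intervention) = 312
  E = 105 − 129 − 2·312 = -648
Option 2 (V := 66, R := 189):
  R = 189
  V = 66
  E = 105 − 189 − 2·66 = -216
Comparing — Option 1: E=-648, Option 2: E=-216. Highest is -216 (Option 2).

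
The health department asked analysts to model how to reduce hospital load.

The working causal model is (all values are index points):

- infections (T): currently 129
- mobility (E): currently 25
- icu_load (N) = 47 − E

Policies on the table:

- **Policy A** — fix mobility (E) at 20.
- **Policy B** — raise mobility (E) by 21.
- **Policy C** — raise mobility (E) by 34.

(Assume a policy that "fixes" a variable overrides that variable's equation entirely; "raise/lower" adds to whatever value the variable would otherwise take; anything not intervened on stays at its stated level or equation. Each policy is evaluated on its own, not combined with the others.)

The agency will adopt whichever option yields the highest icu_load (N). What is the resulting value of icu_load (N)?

27

Policy A (E := 20):
  E = 20
  N = 47 − 20 = 27
Policy B (E + 21):
  E = 25 + 21 = 46
  N = 47 − 46 = 1
Policy C (E + 34):
  E = 25 + 34 = 59
  N = 47 − 59 = -12
Comparing — Policy A: N=27, Policy B: N=1, Policy C: N=-12. Highest is 27 (Policy A).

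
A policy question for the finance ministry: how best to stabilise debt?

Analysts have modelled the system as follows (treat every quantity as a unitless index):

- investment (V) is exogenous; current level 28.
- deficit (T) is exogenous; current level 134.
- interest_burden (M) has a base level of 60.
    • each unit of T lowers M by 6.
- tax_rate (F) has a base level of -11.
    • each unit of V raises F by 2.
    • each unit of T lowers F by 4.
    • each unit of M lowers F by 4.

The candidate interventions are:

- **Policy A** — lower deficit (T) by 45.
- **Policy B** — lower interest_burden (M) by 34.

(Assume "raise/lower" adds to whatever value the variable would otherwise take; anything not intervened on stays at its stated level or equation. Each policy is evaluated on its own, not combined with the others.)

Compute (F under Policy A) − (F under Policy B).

-1036

Policy A (T − 45):
  V = 28
  T = 134 − 45 = 89
  M = 60 − 6·89 = -474
  F = -11 + 2·28 − 4·89 − 4·(-474) = 1585
Policy B (M − 34):
  V = 28
  T = 134
  M = 60 − 6·134 (−34 from intervention) = -778
  F = -11 + 2·28 − 4·134 − 4·(-778) = 2621
F: 1585 − 2621 = -1036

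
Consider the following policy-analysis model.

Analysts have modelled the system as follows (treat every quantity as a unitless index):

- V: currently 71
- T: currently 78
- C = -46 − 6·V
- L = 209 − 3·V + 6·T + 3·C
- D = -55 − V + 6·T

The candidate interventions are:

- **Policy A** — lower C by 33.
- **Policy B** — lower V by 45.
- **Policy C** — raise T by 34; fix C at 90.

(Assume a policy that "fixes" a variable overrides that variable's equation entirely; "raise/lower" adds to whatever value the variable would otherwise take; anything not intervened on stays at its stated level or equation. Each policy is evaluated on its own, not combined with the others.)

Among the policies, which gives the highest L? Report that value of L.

938

Policy A (C − 33):
  V = 71
  T = 78
  C = -46 − 6·71 (−33 from intervention) = -505
  L = 209 − 3·71 + 6·78 + 3·(-505) = -1051
Policy B (V − 45):
  V = 71 − 45 = 26
  T = 78
  C = -46 − 6·26 = -202
  L = 209 − 3·26 + 6·78 + 3·(-202) = -7
Policy C (T + 34, C := 90):
  V = 71
  T = 78 + 34 = 112
  C = 90
  L = 209 − 3·71 + 6·112 + 3·90 = 938
Comparing — Policy A: L=-1051, Policy B: L=-7, Policy C: L=938. Highest is 938 (Policy C).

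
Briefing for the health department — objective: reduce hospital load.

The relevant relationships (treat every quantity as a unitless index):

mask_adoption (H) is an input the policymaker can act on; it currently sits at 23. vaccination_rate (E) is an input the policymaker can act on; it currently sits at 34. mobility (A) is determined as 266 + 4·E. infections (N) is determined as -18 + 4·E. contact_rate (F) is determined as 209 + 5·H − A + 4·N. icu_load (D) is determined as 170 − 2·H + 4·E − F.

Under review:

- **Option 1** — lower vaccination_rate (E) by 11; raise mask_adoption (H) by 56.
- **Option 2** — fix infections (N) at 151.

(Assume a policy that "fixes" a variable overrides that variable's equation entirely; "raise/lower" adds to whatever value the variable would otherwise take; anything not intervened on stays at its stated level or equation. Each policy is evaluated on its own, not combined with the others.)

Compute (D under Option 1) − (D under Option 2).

Option 1 (E − 11, H + 56):
  H = 23 + 56 = 79
  E = 34 − 11 = 23
  A = 266 + 4·23 = 358
  N = -18 + 4·23 = 74
  F = 209 + 5·79 − 358 + 4·74 = 542
  D = 170 − 2·79 + 4·23 − 542 = -438
Option 2 (N := 151):
  H = 23
  E = 34
  A = 266 + 4·34 = 402
  N = 151
  F = 209 + 5·23 − 402 + 4·151 = 526
  D = 170 − 2·23 + 4·34 − 526 = -266
D: -438 − (-266) = -172

-172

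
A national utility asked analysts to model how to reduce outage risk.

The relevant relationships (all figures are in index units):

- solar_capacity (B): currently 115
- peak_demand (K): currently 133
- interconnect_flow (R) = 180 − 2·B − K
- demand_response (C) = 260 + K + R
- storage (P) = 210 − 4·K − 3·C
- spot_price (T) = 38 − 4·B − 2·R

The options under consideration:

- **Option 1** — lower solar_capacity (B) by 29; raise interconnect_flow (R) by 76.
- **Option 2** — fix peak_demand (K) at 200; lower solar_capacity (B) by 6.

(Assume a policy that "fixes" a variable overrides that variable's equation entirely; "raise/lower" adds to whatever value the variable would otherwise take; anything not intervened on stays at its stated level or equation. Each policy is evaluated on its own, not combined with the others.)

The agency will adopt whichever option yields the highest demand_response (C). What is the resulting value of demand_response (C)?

Option 1 (B − 29, R + 76):
  B = 115 − 29 = 86
  K = 133
  R = 180 − 2·86 − 133 (+76 from intervention) = -49
  C = 260 + 133 + (-49) = 344
Option 2 (K := 200, B − 6):
  B = 115 − 6 = 109
  K = 200
  R = 180 − 2·109 − 200 = -238
  C = 260 + 200 + (-238) = 222
Comparing — Option 1: C=344, Option 2: C=222. Highest is 344 (Option 1).

344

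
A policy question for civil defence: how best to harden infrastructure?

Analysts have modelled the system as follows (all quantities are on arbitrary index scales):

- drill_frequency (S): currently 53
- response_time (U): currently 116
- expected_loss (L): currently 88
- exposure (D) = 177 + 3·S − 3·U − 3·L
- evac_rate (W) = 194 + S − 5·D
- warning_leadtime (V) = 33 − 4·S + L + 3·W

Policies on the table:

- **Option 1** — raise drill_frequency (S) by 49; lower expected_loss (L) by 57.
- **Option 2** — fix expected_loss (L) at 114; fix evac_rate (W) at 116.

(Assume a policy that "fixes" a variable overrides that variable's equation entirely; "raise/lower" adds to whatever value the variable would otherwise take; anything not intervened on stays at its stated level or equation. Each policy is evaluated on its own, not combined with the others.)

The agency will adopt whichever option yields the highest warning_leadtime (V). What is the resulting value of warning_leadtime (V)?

Option 1 (S + 49, L − 57):
  S = 53 + 49 = 102
  U = 116
  L = 88 − 57 = 31
  D = 177 + 3·102 − 3·116 − 3·31 = 42
  W = 194 + 102 − 5·42 = 86
  V = 33 − 4·102 + 31 + 3·86 = -86
Option 2 (L := 114, W := 116):
  S = 53
  U = 116
  L = 114
  D = 177 + 3·53 − 3·116 − 3·114 = -354
  W = 116
  V = 33 − 4·53 + 114 + 3·116 = 283
Comparing — Option 1: V=-86, Option 2: V=283. Highest is 283 (Option 2).

283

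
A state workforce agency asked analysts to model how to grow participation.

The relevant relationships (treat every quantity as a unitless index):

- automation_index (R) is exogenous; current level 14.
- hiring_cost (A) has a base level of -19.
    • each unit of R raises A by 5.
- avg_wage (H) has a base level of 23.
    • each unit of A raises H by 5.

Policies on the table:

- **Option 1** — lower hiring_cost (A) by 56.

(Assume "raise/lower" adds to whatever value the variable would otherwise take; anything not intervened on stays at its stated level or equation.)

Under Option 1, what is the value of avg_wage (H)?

-2

Option 1 (A − 56):
  R = 14
  A = -19 + 5·14 (−56 from intervention) = -5
  H = 23 + 5·(-5) = -2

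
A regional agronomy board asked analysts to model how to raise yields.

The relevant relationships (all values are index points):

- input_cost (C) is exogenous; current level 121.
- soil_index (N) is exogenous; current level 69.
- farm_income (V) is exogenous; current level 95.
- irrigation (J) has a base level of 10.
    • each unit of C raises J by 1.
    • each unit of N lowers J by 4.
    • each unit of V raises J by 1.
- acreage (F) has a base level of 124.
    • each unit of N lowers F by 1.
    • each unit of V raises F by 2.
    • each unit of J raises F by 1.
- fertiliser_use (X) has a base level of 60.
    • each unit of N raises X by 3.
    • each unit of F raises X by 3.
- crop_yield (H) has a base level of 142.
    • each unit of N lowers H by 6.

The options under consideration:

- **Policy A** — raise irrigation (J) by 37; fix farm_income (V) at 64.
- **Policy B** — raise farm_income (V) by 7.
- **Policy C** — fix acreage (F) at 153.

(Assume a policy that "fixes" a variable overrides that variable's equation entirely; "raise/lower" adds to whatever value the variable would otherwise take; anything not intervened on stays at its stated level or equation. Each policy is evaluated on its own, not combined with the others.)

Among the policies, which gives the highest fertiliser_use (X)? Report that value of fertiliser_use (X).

Policy A (J + 37, V := 64):
  C = 121
  N = 69
  V = 64
  J = 10 + 121 − 4·69 + 64 (+37 from intervention) = -44
  F = 124 − 69 + 2·64 + (-44) = 139
  X = 60 + 3·69 + 3·139 = 684
Policy B (V + 7):
  C = 121
  N = 69
  V = 95 + 7 = 102
  J = 10 + 121 − 4·69 + 102 = -43
  F = 124 − 69 + 2·102 + (-43) = 216
  X = 60 + 3·69 + 3·216 = 915
Policy C (F := 153):
  C = 121
  N = 69
  V = 95
  J = 10 + 121 − 4·69 + 95 = -50
  F = 153
  X = 60 + 3·69 + 3·153 = 726
Comparing — Policy A: X=684, Policy B: X=915, Policy C: X=726. Highest is 915 (Policy B).

915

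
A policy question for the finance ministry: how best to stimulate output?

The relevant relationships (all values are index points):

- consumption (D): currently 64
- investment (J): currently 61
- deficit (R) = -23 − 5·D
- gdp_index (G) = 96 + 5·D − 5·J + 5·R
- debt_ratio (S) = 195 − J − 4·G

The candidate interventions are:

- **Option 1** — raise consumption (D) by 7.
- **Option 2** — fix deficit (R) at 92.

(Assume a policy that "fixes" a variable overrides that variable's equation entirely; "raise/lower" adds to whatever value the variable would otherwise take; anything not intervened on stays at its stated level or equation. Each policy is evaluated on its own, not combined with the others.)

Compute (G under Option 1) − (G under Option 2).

-2315

Option 1 (D + 7):
  D = 64 + 7 = 71
  J = 61
  R = -23 − 5·71 = -378
  G = 96 + 5·71 − 5·61 + 5·(-378) = -1744
Option 2 (R := 92):
  D = 64
  J = 61
  R = 92
  G = 96 + 5·64 − 5·61 + 5·92 = 571
G: -1744 − 571 = -2315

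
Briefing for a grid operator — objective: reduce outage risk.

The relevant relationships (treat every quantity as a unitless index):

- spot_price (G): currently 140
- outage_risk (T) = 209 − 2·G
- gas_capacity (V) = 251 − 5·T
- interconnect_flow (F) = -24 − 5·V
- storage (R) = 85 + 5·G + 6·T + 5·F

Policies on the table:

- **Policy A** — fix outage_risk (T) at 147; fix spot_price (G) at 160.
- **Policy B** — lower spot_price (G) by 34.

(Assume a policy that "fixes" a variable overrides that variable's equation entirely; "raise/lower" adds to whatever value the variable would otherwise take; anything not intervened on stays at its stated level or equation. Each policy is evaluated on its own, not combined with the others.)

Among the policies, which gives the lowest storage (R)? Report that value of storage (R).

Policy A (T := 147, G := 160):
  G = 160
  T = 147
  V = 251 − 5·147 = -484
  F = -24 − 5·(-484) = 2396
  R = 85 + 5·160 + 6·147 + 5·2396 = 13747
Policy B (G − 34):
  G = 140 − 34 = 106
  T = 209 − 2·106 = -3
  V = 251 − 5·(-3) = 266
  F = -24 − 5·266 = -1354
  R = 85 + 5·106 + 6·(-3) + 5·(-1354) = -6173
Comparing — Policy A: R=13747, Policy B: R=-6173. Lowest is -6173 (Policy B).

-6173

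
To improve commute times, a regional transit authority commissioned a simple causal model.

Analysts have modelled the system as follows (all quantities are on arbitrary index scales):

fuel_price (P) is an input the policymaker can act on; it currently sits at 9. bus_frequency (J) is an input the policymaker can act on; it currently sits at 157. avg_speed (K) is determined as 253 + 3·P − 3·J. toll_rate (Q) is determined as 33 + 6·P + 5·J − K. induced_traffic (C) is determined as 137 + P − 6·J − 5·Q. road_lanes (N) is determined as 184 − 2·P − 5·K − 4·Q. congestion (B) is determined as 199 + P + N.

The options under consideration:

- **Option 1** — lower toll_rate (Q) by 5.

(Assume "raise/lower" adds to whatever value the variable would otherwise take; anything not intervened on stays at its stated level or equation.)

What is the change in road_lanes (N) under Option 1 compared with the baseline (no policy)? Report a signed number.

Baseline:
  P = 9
  J = 157
  K = 253 + 3·9 − 3·157 = -191
  Q = 33 + 6·9 + 5·157 − (-191) = 1063
  N = 184 − 2·9 − 5·(-191) − 4·1063 = -3131
Option 1 (Q − 5):
  P = 9
  J = 157
  K = 253 + 3·9 − 3·157 = -191
  Q = 33 + 6·9 + 5·157 − (-191) (−5 from intervention) = 1058
  N = 184 − 2·9 − 5·(-191) − 4·1058 = -3111
Change in N: -3111 − (-3131) = 20

20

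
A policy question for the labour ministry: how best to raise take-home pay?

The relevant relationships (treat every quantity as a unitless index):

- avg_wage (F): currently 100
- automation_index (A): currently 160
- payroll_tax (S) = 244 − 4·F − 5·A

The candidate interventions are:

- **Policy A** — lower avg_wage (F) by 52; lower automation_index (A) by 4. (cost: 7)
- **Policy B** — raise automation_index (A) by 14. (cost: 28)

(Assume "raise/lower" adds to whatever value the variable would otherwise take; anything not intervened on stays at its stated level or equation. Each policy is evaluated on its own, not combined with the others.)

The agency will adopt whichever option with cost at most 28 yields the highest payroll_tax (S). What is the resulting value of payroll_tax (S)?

-728

Policy A (F − 52, A − 4):
  F = 100 − 52 = 48
  A = 160 − 4 = 156
  S = 244 − 4·48 − 5·156 = -728
Policy B (A + 14):
  F = 100
  A = 160 + 14 = 174
  S = 244 − 4·100 − 5·174 = -1026
Comparing — Policy A: S=-728, Policy B: S=-1026. Highest is -728 (Policy A).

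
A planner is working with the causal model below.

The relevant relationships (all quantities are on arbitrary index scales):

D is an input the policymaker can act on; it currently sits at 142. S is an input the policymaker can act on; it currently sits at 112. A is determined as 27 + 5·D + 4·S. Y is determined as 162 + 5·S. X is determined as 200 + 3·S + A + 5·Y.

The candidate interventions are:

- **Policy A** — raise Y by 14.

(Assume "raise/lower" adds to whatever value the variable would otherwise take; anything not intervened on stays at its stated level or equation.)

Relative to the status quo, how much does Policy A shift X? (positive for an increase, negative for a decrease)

Baseline:
  D = 142
  S = 112
  A = 27 + 5·142 + 4·112 = 1185
  Y = 162 + 5·112 = 722
  X = 200 + 3·112 + 1185 + 5·722 = 5331
Policy A (Y + 14):
  D = 142
  S = 112
  A = 27 + 5·142 + 4·112 = 1185
  Y = 162 + 5·112 (+14 from intervention) = 736
  X = 200 + 3·112 + 1185 + 5·736 = 5401
Change in X: 5401 − 5331 = 70

70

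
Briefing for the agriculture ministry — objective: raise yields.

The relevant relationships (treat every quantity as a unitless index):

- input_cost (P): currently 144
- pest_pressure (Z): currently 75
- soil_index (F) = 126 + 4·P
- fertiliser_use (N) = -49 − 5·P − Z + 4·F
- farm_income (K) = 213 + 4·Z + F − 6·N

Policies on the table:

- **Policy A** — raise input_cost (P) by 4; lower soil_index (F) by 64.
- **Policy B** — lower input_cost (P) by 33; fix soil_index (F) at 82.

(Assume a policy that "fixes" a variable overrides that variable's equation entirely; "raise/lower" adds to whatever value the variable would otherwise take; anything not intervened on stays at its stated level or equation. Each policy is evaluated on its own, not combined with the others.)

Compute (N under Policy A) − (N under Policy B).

Policy A (P + 4, F − 64):
  P = 144 + 4 = 148
  Z = 75
  F = 126 + 4·148 (−64 from intervention) = 654
  N = -49 − 5·148 − 75 + 4·654 = 1752
Policy B (P − 33, F := 82):
  P = 144 − 33 = 111
  Z = 75
  F = 82
  N = -49 − 5·111 − 75 + 4·82 = -351
N: 1752 − (-351) = 2103

2103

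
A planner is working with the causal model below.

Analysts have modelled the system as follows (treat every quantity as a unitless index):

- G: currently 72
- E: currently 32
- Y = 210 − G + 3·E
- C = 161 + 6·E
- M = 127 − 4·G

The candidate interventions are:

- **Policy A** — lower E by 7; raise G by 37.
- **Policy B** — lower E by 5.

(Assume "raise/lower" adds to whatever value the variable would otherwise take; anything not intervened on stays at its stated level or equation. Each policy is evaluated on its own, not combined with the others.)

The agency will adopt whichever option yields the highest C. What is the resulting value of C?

323

Policy A (E − 7, G + 37):
  E = 32 − 7 = 25
  C = 161 + 6·25 = 311
Policy B (E − 5):
  E = 32 − 5 = 27
  C = 161 + 6·27 = 323
Comparing — Policy A: C=311, Policy B: C=323. Highest is 323 (Policy B).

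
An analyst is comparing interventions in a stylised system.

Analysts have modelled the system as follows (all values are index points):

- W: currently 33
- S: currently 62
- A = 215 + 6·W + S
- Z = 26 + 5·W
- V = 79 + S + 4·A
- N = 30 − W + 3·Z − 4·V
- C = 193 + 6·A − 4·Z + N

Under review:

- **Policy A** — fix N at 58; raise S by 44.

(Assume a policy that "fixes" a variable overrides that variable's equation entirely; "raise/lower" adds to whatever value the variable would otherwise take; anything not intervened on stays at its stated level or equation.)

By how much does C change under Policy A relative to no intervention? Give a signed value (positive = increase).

Baseline:
  W = 33
  S = 62
  A = 215 + 6·33 + 62 = 475
  Z = 26 + 5·33 = 191
  V = 79 + 62 + 4·475 = 2041
  N = 30 − 33 + 3·191 − 4·2041 = -7594
  C = 193 + 6·475 − 4·191 + (-7594) = -5315
Policy A (N := 58, S + 44):
  W = 33
  S = 62 + 44 = 106
  A = 215 + 6·33 + 106 = 519
  Z = 26 + 5·33 = 191
  V = 79 + 106 + 4·519 = 2261
  N = 58
  C = 193 + 6·519 − 4·191 + 58 = 2601
Change in C: 2601 − (-5315) = 7916

7916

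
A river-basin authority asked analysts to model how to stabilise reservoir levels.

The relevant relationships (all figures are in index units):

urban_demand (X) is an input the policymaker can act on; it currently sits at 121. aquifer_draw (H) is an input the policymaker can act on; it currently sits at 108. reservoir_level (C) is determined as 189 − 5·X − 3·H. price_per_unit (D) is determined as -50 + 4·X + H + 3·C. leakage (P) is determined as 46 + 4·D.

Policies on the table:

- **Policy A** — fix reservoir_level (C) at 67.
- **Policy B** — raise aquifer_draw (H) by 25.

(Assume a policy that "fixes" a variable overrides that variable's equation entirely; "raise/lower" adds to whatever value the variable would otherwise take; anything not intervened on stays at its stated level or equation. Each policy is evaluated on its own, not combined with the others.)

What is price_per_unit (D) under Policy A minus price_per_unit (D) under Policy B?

Policy A (C := 67):
  X = 121
  H = 108
  C = 67
  D = -50 + 4·121 + 108 + 3·67 = 743
Policy B (H + 25):
  X = 121
  H = 108 + 25 = 133
  C = 189 − 5·121 − 3·133 = -815
  D = -50 + 4·121 + 133 + 3·(-815) = -1878
D: 743 − (-1878) = 2621

2621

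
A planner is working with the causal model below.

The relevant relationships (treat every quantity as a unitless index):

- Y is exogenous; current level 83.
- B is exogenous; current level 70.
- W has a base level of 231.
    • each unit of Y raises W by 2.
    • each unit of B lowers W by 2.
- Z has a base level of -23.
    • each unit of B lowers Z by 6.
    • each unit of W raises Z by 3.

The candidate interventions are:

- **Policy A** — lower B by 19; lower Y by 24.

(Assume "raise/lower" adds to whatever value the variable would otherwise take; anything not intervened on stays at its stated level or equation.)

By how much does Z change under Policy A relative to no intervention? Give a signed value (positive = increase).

84

Baseline:
  Y = 83
  B = 70
  W = 231 + 2·83 − 2·70 = 257
  Z = -23 − 6·70 + 3·257 = 328
Policy A (B − 19, Y − 24):
  Y = 83 − 24 = 59
  B = 70 − 19 = 51
  W = 231 + 2·59 − 2·51 = 247
  Z = -23 − 6·51 + 3·247 = 412
Change in Z: 412 − 328 = 84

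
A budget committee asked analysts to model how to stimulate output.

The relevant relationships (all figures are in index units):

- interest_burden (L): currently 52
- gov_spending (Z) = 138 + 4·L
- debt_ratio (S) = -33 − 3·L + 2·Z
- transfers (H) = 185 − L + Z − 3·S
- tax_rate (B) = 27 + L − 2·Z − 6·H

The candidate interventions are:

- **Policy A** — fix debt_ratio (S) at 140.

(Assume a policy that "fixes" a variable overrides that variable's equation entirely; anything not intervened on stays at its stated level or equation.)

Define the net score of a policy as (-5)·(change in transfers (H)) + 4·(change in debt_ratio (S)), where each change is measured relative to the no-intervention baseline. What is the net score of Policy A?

Baseline:
  L = 52
  Z = 138 + 4·52 = 346
  S = -33 − 3·52 + 2·346 = 503
  H = 185 − 52 + 346 − 3·503 = -1030
Policy A (S := 140):
  L = 52
  Z = 138 + 4·52 = 346
  S = 140
  H = 185 − 52 + 346 − 3·140 = 59
ΔH = 59 − (-1030) = 1089; ΔS = 140 − 503 = -363
Score = (-5)·1089 + 4·(-363) = -6897

-6897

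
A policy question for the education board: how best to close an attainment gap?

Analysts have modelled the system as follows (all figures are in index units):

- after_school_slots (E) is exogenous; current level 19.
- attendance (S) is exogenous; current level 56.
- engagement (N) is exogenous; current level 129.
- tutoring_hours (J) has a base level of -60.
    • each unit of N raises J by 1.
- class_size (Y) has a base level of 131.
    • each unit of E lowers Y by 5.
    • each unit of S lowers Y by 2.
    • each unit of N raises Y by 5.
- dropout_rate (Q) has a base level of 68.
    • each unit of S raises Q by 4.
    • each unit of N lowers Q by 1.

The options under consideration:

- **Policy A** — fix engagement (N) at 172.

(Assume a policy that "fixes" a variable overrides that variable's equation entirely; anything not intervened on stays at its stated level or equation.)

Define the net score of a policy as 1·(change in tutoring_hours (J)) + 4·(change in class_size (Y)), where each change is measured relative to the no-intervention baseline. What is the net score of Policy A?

Baseline:
  E = 19
  S = 56
  N = 129
  J = -60 + 129 = 69
  Y = 131 − 5·19 − 2·56 + 5·129 = 569
Policy A (N := 172):
  E = 19
  S = 56
  N = 172
  J = -60 + 172 = 112
  Y = 131 − 5·19 − 2·56 + 5·172 = 784
ΔJ = 112 − 69 = 43; ΔY = 784 − 569 = 215
Score = 1·43 + 4·215 = 903

903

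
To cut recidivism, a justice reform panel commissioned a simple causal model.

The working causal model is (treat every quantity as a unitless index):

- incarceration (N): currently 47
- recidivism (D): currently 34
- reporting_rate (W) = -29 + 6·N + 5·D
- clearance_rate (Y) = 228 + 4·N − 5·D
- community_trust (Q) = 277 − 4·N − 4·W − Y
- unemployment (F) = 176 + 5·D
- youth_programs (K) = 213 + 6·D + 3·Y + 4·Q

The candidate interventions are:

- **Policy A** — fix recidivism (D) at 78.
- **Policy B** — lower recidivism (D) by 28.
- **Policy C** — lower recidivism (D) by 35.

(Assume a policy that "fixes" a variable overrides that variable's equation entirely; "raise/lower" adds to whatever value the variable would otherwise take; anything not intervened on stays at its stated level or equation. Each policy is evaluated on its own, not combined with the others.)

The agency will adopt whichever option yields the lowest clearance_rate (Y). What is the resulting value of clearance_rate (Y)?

Policy A (D := 78):
  N = 47
  D = 78
  Y = 228 + 4·47 − 5·78 = 26
Policy B (D − 28):
  N = 47
  D = 34 − 28 = 6
  Y = 228 + 4·47 − 5·6 = 386
Policy C (D − 35):
  N = 47
  D = 34 − 35 = -1
  Y = 228 + 4·47 − 5·(-1) = 421
Comparing — Policy A: Y=26, Policy B: Y=386, Policy C: Y=421. Lowest is 26 (Policy A).

26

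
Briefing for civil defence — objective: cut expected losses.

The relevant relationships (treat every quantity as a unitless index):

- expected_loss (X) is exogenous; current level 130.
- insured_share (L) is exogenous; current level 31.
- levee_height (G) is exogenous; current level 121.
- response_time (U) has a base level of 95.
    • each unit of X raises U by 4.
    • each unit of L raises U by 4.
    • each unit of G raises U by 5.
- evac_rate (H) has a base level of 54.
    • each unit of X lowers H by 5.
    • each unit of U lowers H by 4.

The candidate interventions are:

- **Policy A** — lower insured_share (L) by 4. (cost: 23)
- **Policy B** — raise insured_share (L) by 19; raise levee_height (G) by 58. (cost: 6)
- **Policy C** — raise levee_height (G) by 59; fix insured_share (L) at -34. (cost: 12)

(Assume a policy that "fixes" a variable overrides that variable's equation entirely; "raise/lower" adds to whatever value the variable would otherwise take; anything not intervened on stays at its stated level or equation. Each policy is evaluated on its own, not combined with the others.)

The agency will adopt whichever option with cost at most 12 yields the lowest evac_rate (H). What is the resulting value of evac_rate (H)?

-7436

Policy B (L + 19, G + 58):
  X = 130
  L = 31 + 19 = 50
  G = 121 + 58 = 179
  U = 95 + 4·130 + 4·50 + 5·179 = 1710
  H = 54 − 5·130 − 4·1710 = -7436
Policy C (G + 59, L := -34):
  X = 130
  L = -34
  G = 121 + 59 = 180
  U = 95 + 4·130 + 4·(-34) + 5·180 = 1379
  H = 54 − 5·130 − 4·1379 = -6112
Comparing — Policy B: H=-7436, Policy C: H=-6112. Lowest is -7436 (Policy B).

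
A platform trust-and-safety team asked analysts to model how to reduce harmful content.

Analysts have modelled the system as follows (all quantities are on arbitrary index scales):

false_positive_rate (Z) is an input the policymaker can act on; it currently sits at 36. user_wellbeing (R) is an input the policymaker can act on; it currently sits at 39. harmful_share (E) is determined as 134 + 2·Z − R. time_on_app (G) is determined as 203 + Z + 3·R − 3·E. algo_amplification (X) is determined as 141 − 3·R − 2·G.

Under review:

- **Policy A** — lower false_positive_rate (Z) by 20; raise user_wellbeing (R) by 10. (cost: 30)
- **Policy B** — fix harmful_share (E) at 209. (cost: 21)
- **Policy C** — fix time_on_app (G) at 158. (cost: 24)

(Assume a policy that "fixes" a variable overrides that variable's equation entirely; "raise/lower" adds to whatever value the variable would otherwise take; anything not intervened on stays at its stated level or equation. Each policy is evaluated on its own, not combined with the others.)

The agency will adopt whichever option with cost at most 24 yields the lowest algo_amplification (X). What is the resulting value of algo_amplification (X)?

Policy B (E := 209):
  Z = 36
  R = 39
  E = 209
  G = 203 + 36 + 3·39 − 3·209 = -271
  X = 141 − 3·39 − 2·(-271) = 566
Policy C (G := 158):
  Z = 36
  R = 39
  E = 134 + 2·36 − 39 = 167
  G = 158
  X = 141 − 3·39 − 2·158 = -292
Comparing — Policy B: X=566, Policy C: X=-292. Lowest is -292 (Policy C).

-292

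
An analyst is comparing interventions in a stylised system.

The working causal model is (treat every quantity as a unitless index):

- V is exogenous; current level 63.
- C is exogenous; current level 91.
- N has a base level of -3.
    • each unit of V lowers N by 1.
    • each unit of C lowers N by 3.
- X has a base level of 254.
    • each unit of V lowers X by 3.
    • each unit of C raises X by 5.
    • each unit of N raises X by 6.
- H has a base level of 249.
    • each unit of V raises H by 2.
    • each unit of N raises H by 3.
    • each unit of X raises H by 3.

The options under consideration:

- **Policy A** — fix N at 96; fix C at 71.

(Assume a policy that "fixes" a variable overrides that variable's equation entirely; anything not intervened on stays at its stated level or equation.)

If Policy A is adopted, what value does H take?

Policy A (N := 96, C := 71):
  V = 63
  C = 71
  N = 96
  X = 254 − 3·63 + 5·71 + 6·96 = 996
  H = 249 + 2·63 + 3·96 + 3·996 = 3651

3651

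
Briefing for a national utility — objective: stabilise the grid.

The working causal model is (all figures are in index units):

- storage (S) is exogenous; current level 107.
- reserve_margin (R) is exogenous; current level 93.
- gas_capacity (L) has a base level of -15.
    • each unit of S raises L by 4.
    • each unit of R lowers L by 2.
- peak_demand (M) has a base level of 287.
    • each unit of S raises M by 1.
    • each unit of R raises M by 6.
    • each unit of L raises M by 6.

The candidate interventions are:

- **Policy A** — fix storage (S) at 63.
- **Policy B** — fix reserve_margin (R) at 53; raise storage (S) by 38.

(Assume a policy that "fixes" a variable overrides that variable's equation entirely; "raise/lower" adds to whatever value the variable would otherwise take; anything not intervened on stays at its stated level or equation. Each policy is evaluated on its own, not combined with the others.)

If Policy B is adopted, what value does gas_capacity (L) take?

459

Policy B (R := 53, S + 38):
  S = 107 + 38 = 145
  R = 53
  L = -15 + 4·145 − 2·53 = 459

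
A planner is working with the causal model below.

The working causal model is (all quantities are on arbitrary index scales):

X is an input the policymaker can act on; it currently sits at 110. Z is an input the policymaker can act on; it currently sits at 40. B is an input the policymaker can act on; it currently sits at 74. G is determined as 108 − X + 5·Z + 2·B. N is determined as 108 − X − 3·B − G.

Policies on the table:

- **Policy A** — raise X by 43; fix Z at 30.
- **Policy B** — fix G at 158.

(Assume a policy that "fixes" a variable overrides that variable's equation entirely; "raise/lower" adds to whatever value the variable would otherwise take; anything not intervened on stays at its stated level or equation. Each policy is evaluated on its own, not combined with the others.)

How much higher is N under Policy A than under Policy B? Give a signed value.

-138

Policy A (X + 43, Z := 30):
  X = 110 + 43 = 153
  Z = 30
  B = 74
  G = 108 − 153 + 5·30 + 2·74 = 253
  N = 108 − 153 − 3·74 − 253 = -520
Policy B (G := 158):
  X = 110
  Z = 40
  B = 74
  G = 158
  N = 108 − 110 − 3·74 − 158 = -382
N: -520 − (-382) = -138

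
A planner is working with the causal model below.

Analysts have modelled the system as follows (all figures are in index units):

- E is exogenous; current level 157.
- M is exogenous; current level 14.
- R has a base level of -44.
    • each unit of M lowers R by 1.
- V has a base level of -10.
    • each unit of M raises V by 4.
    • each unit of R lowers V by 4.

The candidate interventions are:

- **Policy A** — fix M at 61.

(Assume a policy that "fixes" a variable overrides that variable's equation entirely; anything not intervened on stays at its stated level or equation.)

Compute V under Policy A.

Policy A (M := 61):
  M = 61
  R = -44 − 61 = -105
  V = -10 + 4·61 − 4·(-105) = 654

654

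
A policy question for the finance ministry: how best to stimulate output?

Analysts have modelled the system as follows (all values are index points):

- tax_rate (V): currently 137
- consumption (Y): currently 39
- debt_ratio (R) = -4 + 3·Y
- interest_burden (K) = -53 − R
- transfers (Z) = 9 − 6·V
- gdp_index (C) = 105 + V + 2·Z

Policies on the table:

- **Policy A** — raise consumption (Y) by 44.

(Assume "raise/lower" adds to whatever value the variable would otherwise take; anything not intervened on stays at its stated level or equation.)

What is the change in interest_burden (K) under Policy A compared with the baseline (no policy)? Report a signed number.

-132

Baseline:
  Y = 39
  R = -4 + 3·39 = 113
  K = -53 − 113 = -166
Policy A (Y + 44):
  Y = 39 + 44 = 83
  R = -4 + 3·83 = 245
  K = -53 − 245 = -298
Change in K: -298 − (-166) = -132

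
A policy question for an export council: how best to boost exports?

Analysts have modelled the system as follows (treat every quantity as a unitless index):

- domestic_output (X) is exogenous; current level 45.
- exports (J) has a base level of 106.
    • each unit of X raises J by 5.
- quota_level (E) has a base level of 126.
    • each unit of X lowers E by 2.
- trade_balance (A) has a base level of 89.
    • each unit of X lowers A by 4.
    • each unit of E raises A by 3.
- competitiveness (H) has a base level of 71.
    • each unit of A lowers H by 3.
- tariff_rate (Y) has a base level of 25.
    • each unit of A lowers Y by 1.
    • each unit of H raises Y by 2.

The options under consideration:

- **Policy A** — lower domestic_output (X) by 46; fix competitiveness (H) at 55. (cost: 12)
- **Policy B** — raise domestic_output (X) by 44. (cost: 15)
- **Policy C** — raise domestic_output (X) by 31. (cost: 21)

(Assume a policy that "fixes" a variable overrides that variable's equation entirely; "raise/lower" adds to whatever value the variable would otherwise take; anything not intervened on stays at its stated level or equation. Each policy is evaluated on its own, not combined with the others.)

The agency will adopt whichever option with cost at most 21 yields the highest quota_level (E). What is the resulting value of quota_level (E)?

Policy A (X − 46, H := 55):
  X = 45 − 46 = -1
  E = 126 − 2·(-1) = 128
Policy B (X + 44):
  X = 45 + 44 = 89
  E = 126 − 2·89 = -52
Policy C (X + 31):
  X = 45 + 31 = 76
  E = 126 − 2·76 = -26
Comparing — Policy A: E=128, Policy B: E=-52, Policy C: E=-26. Highest is 128 (Policy A).

128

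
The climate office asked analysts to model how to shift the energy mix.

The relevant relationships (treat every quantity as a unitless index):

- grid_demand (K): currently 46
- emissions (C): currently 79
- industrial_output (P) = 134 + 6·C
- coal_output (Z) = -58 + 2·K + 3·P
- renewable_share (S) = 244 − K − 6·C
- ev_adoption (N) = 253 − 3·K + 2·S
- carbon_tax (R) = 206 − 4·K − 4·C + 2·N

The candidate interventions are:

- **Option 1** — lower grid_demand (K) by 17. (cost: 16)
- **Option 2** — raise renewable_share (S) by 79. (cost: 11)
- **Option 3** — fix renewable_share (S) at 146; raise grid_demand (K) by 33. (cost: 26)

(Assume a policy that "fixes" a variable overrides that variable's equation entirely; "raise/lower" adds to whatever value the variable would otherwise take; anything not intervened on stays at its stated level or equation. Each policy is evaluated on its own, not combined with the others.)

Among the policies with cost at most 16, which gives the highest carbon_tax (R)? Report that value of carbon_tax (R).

Option 1 (K − 17):
  K = 46 − 17 = 29
  C = 79
  S = 244 − 29 − 6·79 = -259
  N = 253 − 3·29 + 2·(-259) = -352
  R = 206 − 4·29 − 4·79 + 2·(-352) = -930
Option 2 (S + 79):
  K = 46
  C = 79
  S = 244 − 46 − 6·79 (+79 from intervention) = -197
  N = 253 − 3·46 + 2·(-197) = -279
  R = 206 − 4·46 − 4·79 + 2·(-279) = -852
Comparing — Option 1: R=-930, Option 2: R=-852. Highest is -852 (Option 2).

-852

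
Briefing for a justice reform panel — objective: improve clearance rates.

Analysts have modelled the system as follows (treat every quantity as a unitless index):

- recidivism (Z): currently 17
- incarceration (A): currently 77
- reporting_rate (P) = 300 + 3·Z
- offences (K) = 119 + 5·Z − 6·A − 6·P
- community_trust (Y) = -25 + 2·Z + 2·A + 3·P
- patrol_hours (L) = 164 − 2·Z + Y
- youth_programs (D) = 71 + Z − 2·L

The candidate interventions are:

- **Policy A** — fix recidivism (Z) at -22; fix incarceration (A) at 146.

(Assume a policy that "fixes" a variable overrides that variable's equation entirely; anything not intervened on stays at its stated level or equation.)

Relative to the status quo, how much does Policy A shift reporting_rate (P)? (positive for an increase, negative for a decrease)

-117

Baseline:
  Z = 17
  P = 300 + 3·17 = 351
Policy A (Z := -22, A := 146):
  Z = -22
  P = 300 + 3·(-22) = 234
Change in P: 234 − 351 = -117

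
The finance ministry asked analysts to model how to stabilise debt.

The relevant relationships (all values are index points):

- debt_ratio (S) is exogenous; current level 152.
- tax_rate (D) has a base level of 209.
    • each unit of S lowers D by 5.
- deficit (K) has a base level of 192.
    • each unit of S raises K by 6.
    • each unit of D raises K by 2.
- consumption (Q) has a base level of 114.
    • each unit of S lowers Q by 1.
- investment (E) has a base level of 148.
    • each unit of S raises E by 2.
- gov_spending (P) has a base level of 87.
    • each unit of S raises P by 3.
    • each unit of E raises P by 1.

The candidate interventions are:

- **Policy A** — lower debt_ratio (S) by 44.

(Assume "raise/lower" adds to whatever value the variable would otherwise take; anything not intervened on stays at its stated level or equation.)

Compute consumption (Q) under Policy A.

6

Policy A (S − 44):
  S = 152 − 44 = 108
  Q = 114 − 108 = 6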